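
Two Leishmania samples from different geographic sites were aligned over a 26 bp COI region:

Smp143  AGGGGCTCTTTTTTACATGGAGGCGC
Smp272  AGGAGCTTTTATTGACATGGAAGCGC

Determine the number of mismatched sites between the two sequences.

5

The sequences differ at positions 4 (G/A), 8 (C/T), 11 (T/A), 14 (T/G), 22 (G/A).
That gives 5 mismatches out of 26 aligned sites, so the Hamming distance is 5.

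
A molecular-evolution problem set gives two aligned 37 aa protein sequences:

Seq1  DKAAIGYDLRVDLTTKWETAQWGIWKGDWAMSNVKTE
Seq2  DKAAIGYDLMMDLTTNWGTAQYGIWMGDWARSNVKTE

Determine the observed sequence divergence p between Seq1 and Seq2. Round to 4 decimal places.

0.1892

The sequences differ at positions 10 (R/M), 11 (V/M), 16 (K/N), 18 (E/G), 22 (W/Y), 26 (K/M), 31 (M/R).
There are 7 differences over 37 sites, so p = 7/37 = 0.1892.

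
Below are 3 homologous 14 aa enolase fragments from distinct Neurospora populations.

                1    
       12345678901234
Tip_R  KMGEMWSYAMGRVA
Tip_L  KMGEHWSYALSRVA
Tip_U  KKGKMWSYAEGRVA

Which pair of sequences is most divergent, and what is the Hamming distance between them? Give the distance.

Pairwise Hamming distances:
  Tip_R vs Tip_L: 3
  Tip_R vs Tip_U: 3
  Tip_L vs Tip_U: 5
The largest is 5, between Tip_L and Tip_U.

5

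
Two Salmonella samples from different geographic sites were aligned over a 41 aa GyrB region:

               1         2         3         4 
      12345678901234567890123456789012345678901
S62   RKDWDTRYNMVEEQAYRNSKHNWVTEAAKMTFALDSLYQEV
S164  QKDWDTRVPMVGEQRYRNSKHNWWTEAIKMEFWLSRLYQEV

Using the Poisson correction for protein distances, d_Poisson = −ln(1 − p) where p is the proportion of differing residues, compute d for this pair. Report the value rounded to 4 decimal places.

The sequences differ at positions 1 (R/Q), 8 (Y/V), 9 (N/P), 12 (E/G), 15 (A/R), 24 (V/W), 28 (A/I), 31 (T/E), 33 (A/W), 35 (D/S), 36 (S/R).
p = 11/41 = 0.268293.
d = −ln(1 − 0.268293) = −ln(0.731707) = 0.3124.

0.3124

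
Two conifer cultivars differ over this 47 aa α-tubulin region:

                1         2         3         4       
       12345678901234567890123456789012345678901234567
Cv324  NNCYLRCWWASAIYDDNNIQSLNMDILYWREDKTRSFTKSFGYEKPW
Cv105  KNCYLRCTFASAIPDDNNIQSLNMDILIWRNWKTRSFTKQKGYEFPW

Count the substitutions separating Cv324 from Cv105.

10

Mismatches occur at site 1 (N↔K), site 8 (W↔T), site 9 (W↔F), site 14 (Y↔P), site 28 (Y↔I), site 31 (E↔N), site 32 (D↔W), site 40 (S↔Q), site 41 (F↔K), site 45 (K↔F).
That gives 10 mismatches out of 47 aligned sites, so the Hamming distance is 10.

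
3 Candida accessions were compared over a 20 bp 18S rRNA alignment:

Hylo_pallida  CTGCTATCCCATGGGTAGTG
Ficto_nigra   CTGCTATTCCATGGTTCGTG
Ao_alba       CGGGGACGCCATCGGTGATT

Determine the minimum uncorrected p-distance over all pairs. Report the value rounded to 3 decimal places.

Pairwise Hamming distances:
  Hylo_pallida vs Ficto_nigra: 3
  Hylo_pallida vs Ao_alba: 9
  Ficto_nigra vs Ao_alba: 10
The smallest is 3 mismatches, between Hylo_pallida and Ficto_nigra; p = 3/20 = 0.150.

0.150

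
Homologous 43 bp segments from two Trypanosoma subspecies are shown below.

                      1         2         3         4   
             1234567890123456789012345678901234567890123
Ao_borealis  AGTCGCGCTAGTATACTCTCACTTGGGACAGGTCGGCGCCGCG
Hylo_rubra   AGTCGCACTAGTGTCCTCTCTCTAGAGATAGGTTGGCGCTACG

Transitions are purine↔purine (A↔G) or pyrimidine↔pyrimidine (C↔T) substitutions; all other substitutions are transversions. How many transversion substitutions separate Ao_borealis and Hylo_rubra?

The sequences differ at positions 7 (G/A, transition), 13 (A/G, transition), 15 (A/C, transversion), 21 (A/T, transversion), 24 (T/A, transversion), 26 (G/A, transition), 29 (C/T, transition), 34 (C/T, transition), 40 (C/T, transition), 41 (G/A, transition).
Of the 10 differences, 7 transitions and 3 transversions, so the answer is 3.

3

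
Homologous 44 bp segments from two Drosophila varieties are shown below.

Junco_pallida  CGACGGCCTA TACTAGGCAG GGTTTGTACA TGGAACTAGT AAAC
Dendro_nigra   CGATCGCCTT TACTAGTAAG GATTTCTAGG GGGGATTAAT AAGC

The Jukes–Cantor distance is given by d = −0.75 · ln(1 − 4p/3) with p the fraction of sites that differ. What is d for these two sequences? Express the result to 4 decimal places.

0.4141

Mismatches occur at site 4 (C/T), site 5 (G/C), site 10 (A/T), site 17 (G/T), site 18 (C/A), site 22 (G/A), site 26 (G/C), site 29 (C/G), site 30 (A/G), site 31 (T/G), site 34 (A/G), site 36 (C/T), site 39 (G/A), site 43 (A/G).
p = 14/44 = 0.318182.
d = −0.75 · ln(1 − (4/3)·0.318182) = −0.75 · ln(0.575757) = −0.75 · (-0.552070) = 0.4141.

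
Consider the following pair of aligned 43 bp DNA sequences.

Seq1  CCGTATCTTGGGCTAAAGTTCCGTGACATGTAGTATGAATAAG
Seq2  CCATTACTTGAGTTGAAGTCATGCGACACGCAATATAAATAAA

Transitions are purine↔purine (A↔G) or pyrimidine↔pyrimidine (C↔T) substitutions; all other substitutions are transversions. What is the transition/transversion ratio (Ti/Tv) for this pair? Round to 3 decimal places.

Mismatches occur at site 3 (G/A, transition), site 5 (A/T, transversion), site 6 (T/A, transversion), site 11 (G/A, transition), site 13 (C/T, transition), site 15 (A/G, transition), site 20 (T/C, transition), site 21 (C/A, transversion), site 22 (C/T, transition), site 24 (T/C, transition), site 29 (T/C, transition), site 31 (T/C, transition), site 33 (G/A, transition), site 37 (G/A, transition), site 43 (G/A, transition).
Of the 15 differences, 12 transitions and 3 transversions, so Ti/Tv = 12/3 = 4.000.

4.000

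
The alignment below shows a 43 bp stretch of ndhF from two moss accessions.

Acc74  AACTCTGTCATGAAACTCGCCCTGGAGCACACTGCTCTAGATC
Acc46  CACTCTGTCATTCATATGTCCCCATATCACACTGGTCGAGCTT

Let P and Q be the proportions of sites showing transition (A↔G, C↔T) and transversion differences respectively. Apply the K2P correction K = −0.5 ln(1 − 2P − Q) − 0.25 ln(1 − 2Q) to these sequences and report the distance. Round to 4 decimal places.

The sequences differ at positions 1 (A/C, transversion), 12 (G/T, transversion), 13 (A/C, transversion), 15 (A/T, transversion), 16 (C/A, transversion), 18 (C/G, transversion), 19 (G/T, transversion), 23 (T/C, transition), 24 (G/A, transition), 25 (G/T, transversion), 27 (G/T, transversion), 35 (C/G, transversion), 38 (T/G, transversion), 41 (A/C, transversion), 43 (C/T, transition).
Of the 15 differences, 3 transitions and 12 transversions over 43 sites: P = 3/43 = 0.069767, Q = 12/43 = 0.279070.
d = −0.5·ln(0.581396) − 0.25·ln(0.441860) = −0.5·(-0.542323) − 0.25·(-0.816762) = 0.4754.

0.4754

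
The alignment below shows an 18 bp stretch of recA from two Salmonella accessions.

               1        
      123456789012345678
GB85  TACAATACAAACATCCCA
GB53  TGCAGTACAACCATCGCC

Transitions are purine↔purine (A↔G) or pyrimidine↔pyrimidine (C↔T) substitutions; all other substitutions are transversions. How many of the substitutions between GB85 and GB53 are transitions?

2

The sequences differ at positions 2 (A/G, transition), 5 (A/G, transition), 11 (A/C, transversion), 16 (C/G, transversion), 18 (A/C, transversion).
Of the 5 differences, 2 transitions and 3 transversions, so the answer is 2.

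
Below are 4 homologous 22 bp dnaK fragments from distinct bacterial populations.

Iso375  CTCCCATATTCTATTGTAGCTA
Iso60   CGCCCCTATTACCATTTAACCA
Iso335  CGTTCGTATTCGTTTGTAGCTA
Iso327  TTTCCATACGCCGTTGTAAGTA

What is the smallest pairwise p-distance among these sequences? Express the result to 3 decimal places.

Pairwise Hamming distances:
  Iso375 vs Iso60: 9
  Iso375 vs Iso335: 6
  Iso375 vs Iso327: 8
  Iso60 vs Iso335: 10
  Iso60 vs Iso327: 12
  Iso335 vs Iso327: 10
The smallest is 6 mismatches, between Iso375 and Iso335; p = 6/22 = 0.273.

0.273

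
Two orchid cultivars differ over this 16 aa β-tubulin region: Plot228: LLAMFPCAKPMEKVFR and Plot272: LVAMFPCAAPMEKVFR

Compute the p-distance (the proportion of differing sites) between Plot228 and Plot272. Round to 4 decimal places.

0.1250

Differing sites — 2:L/V; 9:K/A.
There are 2 differences over 16 sites, so p = 2/16 = 0.1250.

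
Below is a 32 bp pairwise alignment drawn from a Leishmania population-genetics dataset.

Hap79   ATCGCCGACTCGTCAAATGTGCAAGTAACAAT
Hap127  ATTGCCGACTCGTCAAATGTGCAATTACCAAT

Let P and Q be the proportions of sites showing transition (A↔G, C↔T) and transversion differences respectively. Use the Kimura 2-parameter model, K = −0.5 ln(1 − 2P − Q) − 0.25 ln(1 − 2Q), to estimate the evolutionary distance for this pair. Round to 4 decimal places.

0.1001

Differing sites — 3:C/T (Ti); 25:G/T (Tv); 28:A/C (Tv).
Of the 3 differences, 1 transition and 2 transversions over 32 sites: P = 1/32 = 0.031250, Q = 2/32 = 0.062500.
d = −0.5·ln(0.875000) − 0.25·ln(0.875000) = −0.5·(-0.133531) − 0.25·(-0.133531) = 0.1001.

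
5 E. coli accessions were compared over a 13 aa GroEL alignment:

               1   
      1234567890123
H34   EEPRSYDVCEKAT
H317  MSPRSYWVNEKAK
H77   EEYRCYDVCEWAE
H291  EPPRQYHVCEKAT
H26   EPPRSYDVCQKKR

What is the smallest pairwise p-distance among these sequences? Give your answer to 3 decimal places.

0.231

Pairwise Hamming distances:
  H34 vs H317: 5
  H34 vs H77: 4
  H34 vs H291: 3
  H34 vs H26: 4
  H317 vs H77: 8
  H317 vs H291: 6
  H317 vs H26: 7
  H77 vs H291: 6
  H77 vs H26: 7
  H291 vs H26: 5
The smallest is 3 mismatches, between H34 and H291; p = 3/13 = 0.231.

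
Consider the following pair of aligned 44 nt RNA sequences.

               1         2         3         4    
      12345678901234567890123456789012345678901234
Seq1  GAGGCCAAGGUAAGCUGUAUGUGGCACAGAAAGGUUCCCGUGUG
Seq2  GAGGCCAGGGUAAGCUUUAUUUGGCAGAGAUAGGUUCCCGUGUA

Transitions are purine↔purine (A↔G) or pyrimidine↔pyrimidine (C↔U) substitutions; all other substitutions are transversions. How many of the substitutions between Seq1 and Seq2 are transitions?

Differing sites — 8:A/G (Ti); 17:G/U (Tv); 21:G/U (Tv); 27:C/G (Tv); 31:A/U (Tv); 44:G/A (Ti).
Of the 6 differences, 2 transitions and 4 transversions, so the answer is 2.

2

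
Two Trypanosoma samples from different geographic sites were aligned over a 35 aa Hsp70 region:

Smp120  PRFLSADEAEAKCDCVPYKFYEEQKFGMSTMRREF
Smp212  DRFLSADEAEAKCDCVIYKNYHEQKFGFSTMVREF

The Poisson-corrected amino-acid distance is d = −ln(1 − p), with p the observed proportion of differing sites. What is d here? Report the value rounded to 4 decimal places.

0.1881

The sequences differ at positions 1 (P/D), 17 (P/I), 20 (F/N), 22 (E/H), 28 (M/F), 32 (R/V).
p = 6/35 = 0.171429.
d = −ln(1 − 0.171429) = −ln(0.828571) = 0.1881.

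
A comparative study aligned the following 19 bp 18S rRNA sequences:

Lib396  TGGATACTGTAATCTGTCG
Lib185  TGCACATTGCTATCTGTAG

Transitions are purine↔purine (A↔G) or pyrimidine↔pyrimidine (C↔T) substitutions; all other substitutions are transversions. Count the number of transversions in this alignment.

The sequences differ at positions 3 (G/C, transversion), 5 (T/C, transition), 7 (C/T, transition), 10 (T/C, transition), 11 (A/T, transversion), 18 (C/A, transversion).
Of the 6 differences, 3 transitions and 3 transversions, so the answer is 3.

3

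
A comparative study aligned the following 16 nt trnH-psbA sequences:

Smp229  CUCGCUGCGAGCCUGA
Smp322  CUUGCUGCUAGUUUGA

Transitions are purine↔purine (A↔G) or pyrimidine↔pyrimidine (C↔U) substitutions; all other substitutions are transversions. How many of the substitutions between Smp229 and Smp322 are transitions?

The sequences differ at positions 3 (C/U, transition), 9 (G/U, transversion), 12 (C/U, transition), 13 (C/U, transition).
Of the 4 differences, 3 transitions and 1 transversion, so the answer is 3.

3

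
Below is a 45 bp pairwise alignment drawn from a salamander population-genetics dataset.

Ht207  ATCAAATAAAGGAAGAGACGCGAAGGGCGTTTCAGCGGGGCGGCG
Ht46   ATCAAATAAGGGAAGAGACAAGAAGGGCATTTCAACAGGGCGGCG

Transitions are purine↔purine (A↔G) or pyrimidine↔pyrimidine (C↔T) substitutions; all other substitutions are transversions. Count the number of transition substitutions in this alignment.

5

Differing sites — 10:A/G (Ti); 20:G/A (Ti); 21:C/A (Tv); 29:G/A (Ti); 35:G/A (Ti); 37:G/A (Ti).
Of the 6 differences, 5 transitions and 1 transversion, so the answer is 5.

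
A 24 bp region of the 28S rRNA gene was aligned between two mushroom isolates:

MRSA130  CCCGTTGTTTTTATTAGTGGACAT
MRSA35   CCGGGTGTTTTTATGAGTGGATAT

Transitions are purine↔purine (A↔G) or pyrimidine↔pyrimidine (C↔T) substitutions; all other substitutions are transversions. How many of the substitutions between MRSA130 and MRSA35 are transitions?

1

Mismatches occur at site 3 (C/G, transversion), site 5 (T/G, transversion), site 15 (T/G, transversion), site 22 (C/T, transition).
Of the 4 differences, 1 transition and 3 transversions, so the answer is 1.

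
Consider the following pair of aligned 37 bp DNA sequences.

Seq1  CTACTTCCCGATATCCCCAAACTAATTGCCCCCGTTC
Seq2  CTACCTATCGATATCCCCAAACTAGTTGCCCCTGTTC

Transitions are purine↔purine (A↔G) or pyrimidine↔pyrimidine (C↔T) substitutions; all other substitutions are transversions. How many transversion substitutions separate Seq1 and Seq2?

The sequences differ at positions 5 (T/C, transition), 7 (C/A, transversion), 8 (C/T, transition), 25 (A/G, transition), 33 (C/T, transition).
Of the 5 differences, 4 transitions and 1 transversion, so the answer is 1.

1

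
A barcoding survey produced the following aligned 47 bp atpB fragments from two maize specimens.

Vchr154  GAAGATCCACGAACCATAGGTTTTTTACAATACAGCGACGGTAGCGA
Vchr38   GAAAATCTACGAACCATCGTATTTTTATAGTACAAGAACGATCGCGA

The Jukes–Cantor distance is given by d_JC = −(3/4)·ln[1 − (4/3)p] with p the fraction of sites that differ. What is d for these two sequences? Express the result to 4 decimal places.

0.3121

Differing sites — 4:G/A; 8:C/T; 18:A/C; 20:G/T; 21:T/A; 28:C/T; 30:A/G; 35:G/A; 36:C/G; 37:G/A; 41:G/A; 43:A/C.
p = 12/47 = 0.255319.
d = −0.75 · ln(1 − (4/3)·0.255319) = −0.75 · ln(0.659575) = −0.75 · (-0.416160) = 0.3121.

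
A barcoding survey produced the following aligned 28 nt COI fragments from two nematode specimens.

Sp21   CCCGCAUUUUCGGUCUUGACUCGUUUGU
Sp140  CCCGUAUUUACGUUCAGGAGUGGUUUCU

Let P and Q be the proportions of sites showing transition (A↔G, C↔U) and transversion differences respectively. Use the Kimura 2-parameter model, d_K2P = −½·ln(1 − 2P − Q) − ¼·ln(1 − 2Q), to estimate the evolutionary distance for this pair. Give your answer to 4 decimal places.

0.3672

Mismatches occur at site 5 (C↔U, transition), site 10 (U↔A, transversion), site 13 (G↔U, transversion), site 16 (U↔A, transversion), site 17 (U↔G, transversion), site 20 (C↔G, transversion), site 22 (C↔G, transversion), site 27 (G↔C, transversion).
Of the 8 differences, 1 transition and 7 transversions over 28 sites: P = 1/28 = 0.035714, Q = 7/28 = 0.250000.
d = −0.5·ln(0.678572) − 0.25·ln(0.500000) = −0.5·(-0.387765) − 0.25·(-0.693147) = 0.3672.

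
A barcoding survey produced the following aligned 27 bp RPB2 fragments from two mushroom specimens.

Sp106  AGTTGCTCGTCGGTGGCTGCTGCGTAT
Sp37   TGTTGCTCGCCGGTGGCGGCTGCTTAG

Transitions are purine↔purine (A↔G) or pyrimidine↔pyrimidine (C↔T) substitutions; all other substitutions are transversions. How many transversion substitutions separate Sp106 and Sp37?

Differing sites — 1:A/T (Tv); 10:T/C (Ti); 18:T/G (Tv); 24:G/T (Tv); 27:T/G (Tv).
Of the 5 differences, 1 transition and 4 transversions, so the answer is 4.

4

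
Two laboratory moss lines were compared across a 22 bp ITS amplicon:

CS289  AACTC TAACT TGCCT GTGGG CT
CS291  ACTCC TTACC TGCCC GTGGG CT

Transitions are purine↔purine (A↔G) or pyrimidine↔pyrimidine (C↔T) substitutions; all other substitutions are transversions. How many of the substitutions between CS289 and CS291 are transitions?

4

Mismatches occur at site 2 (A/C, transversion), site 3 (C/T, transition), site 4 (T/C, transition), site 7 (A/T, transversion), site 10 (T/C, transition), site 15 (T/C, transition).
Of the 6 differences, 4 transitions and 2 transversions, so the answer is 4.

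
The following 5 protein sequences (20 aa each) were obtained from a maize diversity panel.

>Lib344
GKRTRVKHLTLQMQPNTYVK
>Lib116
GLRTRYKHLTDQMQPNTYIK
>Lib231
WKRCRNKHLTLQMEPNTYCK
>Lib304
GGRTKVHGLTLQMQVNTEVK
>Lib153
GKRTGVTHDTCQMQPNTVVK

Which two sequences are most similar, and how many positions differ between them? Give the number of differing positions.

4

Pairwise Hamming distances:
  Lib344 vs Lib116: 4
  Lib344 vs Lib231: 5
  Lib344 vs Lib304: 6
  Lib344 vs Lib153: 5
  Lib116 vs Lib231: 7
  Lib116 vs Lib304: 9
  Lib116 vs Lib153: 8
  Lib231 vs Lib304: 11
  Lib231 vs Lib153: 10
  Lib304 vs Lib153: 8
The smallest is 4, between Lib344 and Lib116.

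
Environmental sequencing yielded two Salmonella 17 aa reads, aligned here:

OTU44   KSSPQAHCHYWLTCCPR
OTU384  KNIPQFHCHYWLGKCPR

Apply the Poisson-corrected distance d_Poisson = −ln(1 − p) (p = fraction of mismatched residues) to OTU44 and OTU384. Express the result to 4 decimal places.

0.3483

Mismatches occur at site 2 (S↔N), site 3 (S↔I), site 6 (A↔F), site 13 (T↔G), site 14 (C↔K).
p = 5/17 = 0.294118.
d = −ln(1 − 0.294118) = −ln(0.705882) = 0.3483.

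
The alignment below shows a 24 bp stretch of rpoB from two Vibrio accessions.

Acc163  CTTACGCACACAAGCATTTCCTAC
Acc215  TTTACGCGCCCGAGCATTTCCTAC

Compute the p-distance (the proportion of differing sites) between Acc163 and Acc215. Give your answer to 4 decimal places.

0.1667

Differing sites — 1:C/T; 8:A/G; 10:A/C; 12:A/G.
There are 4 differences over 24 sites, so p = 4/24 = 0.1667.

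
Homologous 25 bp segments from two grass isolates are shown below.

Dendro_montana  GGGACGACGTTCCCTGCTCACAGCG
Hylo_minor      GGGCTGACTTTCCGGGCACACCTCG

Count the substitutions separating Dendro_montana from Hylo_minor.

Differing sites — 4:A/C; 5:C/T; 9:G/T; 14:C/G; 15:T/G; 18:T/A; 22:A/C; 23:G/T.
That gives 8 mismatches out of 25 aligned sites, so the Hamming distance is 8.

8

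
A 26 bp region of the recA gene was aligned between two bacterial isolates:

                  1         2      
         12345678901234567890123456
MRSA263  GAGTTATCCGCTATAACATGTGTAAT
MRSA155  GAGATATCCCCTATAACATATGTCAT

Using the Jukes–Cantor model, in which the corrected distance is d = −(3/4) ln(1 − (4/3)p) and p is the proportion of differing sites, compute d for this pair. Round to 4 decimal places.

0.1722

The sequences differ at positions 4 (T/A), 10 (G/C), 20 (G/A), 24 (A/C).
p = 4/26 = 0.153846.
d = −0.75 · ln(1 − (4/3)·0.153846) = −0.75 · ln(0.794872) = −0.75 · (-0.229574) = 0.1722.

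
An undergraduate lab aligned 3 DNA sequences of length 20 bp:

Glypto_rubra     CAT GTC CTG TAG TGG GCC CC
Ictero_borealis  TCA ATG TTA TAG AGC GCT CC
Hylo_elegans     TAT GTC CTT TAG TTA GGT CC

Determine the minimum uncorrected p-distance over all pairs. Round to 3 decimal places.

0.300

Pairwise Hamming distances:
  Glypto_rubra vs Ictero_borealis: 10
  Glypto_rubra vs Hylo_elegans: 6
  Ictero_borealis vs Hylo_elegans: 10
The smallest is 6 mismatches, between Glypto_rubra and Hylo_elegans; p = 6/20 = 0.300.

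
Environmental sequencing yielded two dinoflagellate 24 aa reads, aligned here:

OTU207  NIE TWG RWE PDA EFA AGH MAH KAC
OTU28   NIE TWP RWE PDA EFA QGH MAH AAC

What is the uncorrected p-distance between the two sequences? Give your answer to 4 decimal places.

0.1250

The sequences differ at positions 6 (G/P), 16 (A/Q), 22 (K/A).
There are 3 differences over 24 sites, so p = 3/24 = 0.1250.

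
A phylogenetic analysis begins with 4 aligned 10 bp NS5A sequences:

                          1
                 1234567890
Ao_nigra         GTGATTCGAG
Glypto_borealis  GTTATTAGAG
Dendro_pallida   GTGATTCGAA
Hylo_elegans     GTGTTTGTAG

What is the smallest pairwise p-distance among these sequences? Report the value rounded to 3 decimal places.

0.100

Pairwise Hamming distances:
  Ao_nigra vs Glypto_borealis: 2
  Ao_nigra vs Dendro_pallida: 1
  Ao_nigra vs Hylo_elegans: 3
  Glypto_borealis vs Dendro_pallida: 3
  Glypto_borealis vs Hylo_elegans: 4
  Dendro_pallida vs Hylo_elegans: 4
The smallest is 1 mismatch, between Ao_nigra and Dendro_pallida; p = 1/10 = 0.100.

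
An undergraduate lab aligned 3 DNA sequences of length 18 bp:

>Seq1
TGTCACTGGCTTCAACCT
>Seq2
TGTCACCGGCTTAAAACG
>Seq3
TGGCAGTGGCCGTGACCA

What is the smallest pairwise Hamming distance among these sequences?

Pairwise Hamming distances:
  Seq1 vs Seq2: 4
  Seq1 vs Seq3: 7
  Seq2 vs Seq3: 9
The smallest is 4, between Seq1 and Seq2.

4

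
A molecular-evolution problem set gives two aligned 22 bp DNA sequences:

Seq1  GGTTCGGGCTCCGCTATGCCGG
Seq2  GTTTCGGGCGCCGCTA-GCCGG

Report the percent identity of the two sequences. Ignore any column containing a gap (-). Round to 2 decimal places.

Excluding the 1 gap column leaves 21 comparable sites.
Differing sites — 2:G/T; 10:T/G.
19 of the 21 comparable sites match, so the percent identity is 19/21 × 100 = 90.48%.

90.48%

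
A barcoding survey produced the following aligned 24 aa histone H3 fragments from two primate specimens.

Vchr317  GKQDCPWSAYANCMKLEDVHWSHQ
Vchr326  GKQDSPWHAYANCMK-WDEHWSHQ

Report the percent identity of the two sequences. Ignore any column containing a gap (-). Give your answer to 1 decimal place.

82.6%

Excluding the 1 gap column leaves 23 comparable sites.
The sequences differ at positions 5 (C/S), 8 (S/H), 17 (E/W), 19 (V/E).
19 of the 23 comparable sites match, so the percent identity is 19/23 × 100 = 82.6%.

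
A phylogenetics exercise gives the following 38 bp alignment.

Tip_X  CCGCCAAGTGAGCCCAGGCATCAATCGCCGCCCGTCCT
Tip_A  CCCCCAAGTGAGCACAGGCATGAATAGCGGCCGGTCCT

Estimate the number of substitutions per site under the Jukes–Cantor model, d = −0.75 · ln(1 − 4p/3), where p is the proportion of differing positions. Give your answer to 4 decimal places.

0.1773

The sequences differ at positions 3 (G/C), 14 (C/A), 22 (C/G), 26 (C/A), 29 (C/G), 33 (C/G).
p = 6/38 = 0.157895.
d = −0.75 · ln(1 − (4/3)·0.157895) = −0.75 · ln(0.789473) = −0.75 · (-0.236390) = 0.1773.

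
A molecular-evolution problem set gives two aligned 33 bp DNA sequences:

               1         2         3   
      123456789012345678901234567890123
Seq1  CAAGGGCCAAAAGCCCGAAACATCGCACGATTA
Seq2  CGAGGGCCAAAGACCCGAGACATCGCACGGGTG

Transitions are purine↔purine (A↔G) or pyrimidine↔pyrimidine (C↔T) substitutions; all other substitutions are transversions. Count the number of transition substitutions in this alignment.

6

Mismatches occur at site 2 (A↔G, transition), site 12 (A↔G, transition), site 13 (G↔A, transition), site 19 (A↔G, transition), site 30 (A↔G, transition), site 31 (T↔G, transversion), site 33 (A↔G, transition).
Of the 7 differences, 6 transitions and 1 transversion, so the answer is 6.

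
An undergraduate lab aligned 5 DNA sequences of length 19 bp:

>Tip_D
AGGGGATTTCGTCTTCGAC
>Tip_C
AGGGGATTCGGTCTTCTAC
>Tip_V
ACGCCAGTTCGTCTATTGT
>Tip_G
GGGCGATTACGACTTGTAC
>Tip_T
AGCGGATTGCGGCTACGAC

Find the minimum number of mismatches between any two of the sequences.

3

Pairwise Hamming distances:
  Tip_D vs Tip_C: 3
  Tip_D vs Tip_V: 9
  Tip_D vs Tip_G: 6
  Tip_D vs Tip_T: 4
  Tip_C vs Tip_V: 10
  Tip_C vs Tip_G: 6
  Tip_C vs Tip_T: 6
  Tip_V vs Tip_G: 10
  Tip_V vs Tip_T: 11
  Tip_G vs Tip_T: 8
The smallest is 3, between Tip_D and Tip_C.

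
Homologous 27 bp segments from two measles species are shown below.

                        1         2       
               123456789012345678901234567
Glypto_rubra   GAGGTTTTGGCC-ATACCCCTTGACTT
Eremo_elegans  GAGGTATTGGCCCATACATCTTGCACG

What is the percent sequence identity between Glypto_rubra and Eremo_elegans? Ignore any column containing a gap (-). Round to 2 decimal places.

Excluding the 1 gap column leaves 26 comparable sites.
Mismatches occur at site 6 (T→A), site 18 (C→A), site 19 (C→T), site 24 (A→C), site 25 (C→A), site 26 (T→C), site 27 (T→G).
19 of the 26 comparable sites match, so the percent identity is 19/26 × 100 = 73.08%.

73.08%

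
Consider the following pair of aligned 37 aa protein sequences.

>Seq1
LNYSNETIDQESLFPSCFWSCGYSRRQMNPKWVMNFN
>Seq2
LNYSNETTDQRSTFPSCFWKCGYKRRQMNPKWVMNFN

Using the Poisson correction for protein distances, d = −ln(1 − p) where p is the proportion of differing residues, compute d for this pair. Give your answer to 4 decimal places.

Differing sites — 8:I/T; 11:E/R; 13:L/T; 20:S/K; 24:S/K.
p = 5/37 = 0.135135.
d = −ln(1 − 0.135135) = −ln(0.864865) = 0.1452.

0.1452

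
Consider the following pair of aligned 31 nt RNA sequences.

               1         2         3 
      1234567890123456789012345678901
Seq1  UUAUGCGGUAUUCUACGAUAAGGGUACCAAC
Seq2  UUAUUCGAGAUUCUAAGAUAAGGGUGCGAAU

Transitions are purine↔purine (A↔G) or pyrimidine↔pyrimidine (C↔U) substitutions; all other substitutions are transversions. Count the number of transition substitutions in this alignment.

Differing sites — 5:G/U (Tv); 8:G/A (Ti); 9:U/G (Tv); 16:C/A (Tv); 26:A/G (Ti); 28:C/G (Tv); 31:C/U (Ti).
Of the 7 differences, 3 transitions and 4 transversions, so the answer is 3.

3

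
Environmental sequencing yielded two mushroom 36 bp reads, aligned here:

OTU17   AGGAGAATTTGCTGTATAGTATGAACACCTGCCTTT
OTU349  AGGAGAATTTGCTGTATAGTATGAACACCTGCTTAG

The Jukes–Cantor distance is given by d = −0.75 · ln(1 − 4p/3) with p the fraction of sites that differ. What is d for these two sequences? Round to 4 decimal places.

Mismatches occur at site 33 (C↔T), site 35 (T↔A), site 36 (T↔G).
p = 3/36 = 0.083333.
d = −0.75 · ln(1 − (4/3)·0.083333) = −0.75 · ln(0.888889) = −0.75 · (-0.117783) = 0.0883.

0.0883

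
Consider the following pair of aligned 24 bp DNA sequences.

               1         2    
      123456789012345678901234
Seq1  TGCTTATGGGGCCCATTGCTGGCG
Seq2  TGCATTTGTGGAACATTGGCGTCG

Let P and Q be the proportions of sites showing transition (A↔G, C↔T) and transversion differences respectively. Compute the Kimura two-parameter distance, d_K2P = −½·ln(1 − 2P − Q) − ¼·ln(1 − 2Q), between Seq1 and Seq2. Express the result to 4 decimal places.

0.4539

The sequences differ at positions 4 (T/A, transversion), 6 (A/T, transversion), 9 (G/T, transversion), 12 (C/A, transversion), 13 (C/A, transversion), 19 (C/G, transversion), 20 (T/C, transition), 22 (G/T, transversion).
Of the 8 differences, 1 transition and 7 transversions over 24 sites: P = 1/24 = 0.041667, Q = 7/24 = 0.291667.
d = −0.5·ln(0.624999) − 0.25·ln(0.416666) = −0.5·(-0.470005) − 0.25·(-0.875470) = 0.4539.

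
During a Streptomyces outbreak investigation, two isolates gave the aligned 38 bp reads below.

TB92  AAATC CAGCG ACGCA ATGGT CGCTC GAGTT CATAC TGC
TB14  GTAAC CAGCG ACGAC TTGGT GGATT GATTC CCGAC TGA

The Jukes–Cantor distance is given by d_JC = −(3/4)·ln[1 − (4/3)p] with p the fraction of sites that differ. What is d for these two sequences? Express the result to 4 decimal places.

0.5068

The sequences differ at positions 1 (A/G), 2 (A/T), 4 (T/A), 14 (C/A), 15 (A/C), 16 (A/T), 21 (C/G), 23 (C/A), 25 (C/T), 28 (G/T), 30 (T/C), 32 (A/C), 33 (T/G), 38 (C/A).
p = 14/38 = 0.368421.
d = −0.75 · ln(1 − (4/3)·0.368421) = −0.75 · ln(0.508772) = −0.75 · (-0.675755) = 0.5068.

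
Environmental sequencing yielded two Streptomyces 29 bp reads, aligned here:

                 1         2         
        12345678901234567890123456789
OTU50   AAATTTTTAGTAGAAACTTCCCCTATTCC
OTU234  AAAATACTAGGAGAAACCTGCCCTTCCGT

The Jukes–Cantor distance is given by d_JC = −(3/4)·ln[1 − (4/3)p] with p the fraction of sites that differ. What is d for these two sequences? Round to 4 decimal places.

The sequences differ at positions 4 (T/A), 6 (T/A), 7 (T/C), 11 (T/G), 18 (T/C), 20 (C/G), 25 (A/T), 26 (T/C), 27 (T/C), 28 (C/G), 29 (C/T).
p = 11/29 = 0.379310.
d = −0.75 · ln(1 − (4/3)·0.379310) = −0.75 · ln(0.494253) = −0.75 · (-0.704708) = 0.5285.

0.5285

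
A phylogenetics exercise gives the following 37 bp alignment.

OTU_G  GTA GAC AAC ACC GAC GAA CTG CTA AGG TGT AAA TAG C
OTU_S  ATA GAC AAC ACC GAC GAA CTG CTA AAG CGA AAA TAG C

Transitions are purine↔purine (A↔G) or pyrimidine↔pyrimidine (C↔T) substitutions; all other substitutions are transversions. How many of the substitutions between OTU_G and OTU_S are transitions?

3

The sequences differ at positions 1 (G/A, transition), 26 (G/A, transition), 28 (T/C, transition), 30 (T/A, transversion).
Of the 4 differences, 3 transitions and 1 transversion, so the answer is 3.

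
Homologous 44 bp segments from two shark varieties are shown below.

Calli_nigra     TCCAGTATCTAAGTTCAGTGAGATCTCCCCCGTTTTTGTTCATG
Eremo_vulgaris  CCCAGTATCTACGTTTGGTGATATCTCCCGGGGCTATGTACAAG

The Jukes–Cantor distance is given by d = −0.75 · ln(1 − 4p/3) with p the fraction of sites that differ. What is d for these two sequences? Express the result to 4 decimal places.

0.3390

Mismatches occur at site 1 (T/C), site 12 (A/C), site 16 (C/T), site 17 (A/G), site 22 (G/T), site 30 (C/G), site 31 (C/G), site 33 (T/G), site 34 (T/C), site 36 (T/A), site 40 (T/A), site 43 (T/A).
p = 12/44 = 0.272727.
d = −0.75 · ln(1 − (4/3)·0.272727) = −0.75 · ln(0.636364) = −0.75 · (-0.451985) = 0.3390.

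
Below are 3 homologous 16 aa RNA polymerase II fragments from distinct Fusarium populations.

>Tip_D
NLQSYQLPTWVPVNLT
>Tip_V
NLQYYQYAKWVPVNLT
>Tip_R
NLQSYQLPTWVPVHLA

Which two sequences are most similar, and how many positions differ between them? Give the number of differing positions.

2

Pairwise Hamming distances:
  Tip_D vs Tip_V: 4
  Tip_D vs Tip_R: 2
  Tip_V vs Tip_R: 6
The smallest is 2, between Tip_D and Tip_R.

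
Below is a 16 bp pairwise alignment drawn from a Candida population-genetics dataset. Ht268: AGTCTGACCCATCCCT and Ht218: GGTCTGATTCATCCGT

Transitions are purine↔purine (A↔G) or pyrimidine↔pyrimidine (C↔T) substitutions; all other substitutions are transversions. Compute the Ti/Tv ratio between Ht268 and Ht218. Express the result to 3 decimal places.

Differing sites — 1:A/G (Ti); 8:C/T (Ti); 9:C/T (Ti); 15:C/G (Tv).
Of the 4 differences, 3 transitions and 1 transversion, so Ti/Tv = 3/1 = 3.000.

3.000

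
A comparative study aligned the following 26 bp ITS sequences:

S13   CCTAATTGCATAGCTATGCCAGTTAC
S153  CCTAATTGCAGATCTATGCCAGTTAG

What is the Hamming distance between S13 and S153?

Differing sites — 11:T/G; 13:G/T; 26:C/G.
That gives 3 mismatches out of 26 aligned sites, so the Hamming distance is 3.

3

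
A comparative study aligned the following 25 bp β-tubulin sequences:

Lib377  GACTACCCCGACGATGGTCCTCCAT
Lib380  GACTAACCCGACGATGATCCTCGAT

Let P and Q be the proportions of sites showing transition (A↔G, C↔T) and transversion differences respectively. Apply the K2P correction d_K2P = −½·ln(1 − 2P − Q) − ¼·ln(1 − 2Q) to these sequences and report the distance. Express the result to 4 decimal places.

0.1308

Differing sites — 6:C/A (Tv); 17:G/A (Ti); 23:C/G (Tv).
Of the 3 differences, 1 transition and 2 transversions over 25 sites: P = 1/25 = 0.040000, Q = 2/25 = 0.080000.
d = −0.5·ln(0.840000) − 0.25·ln(0.840000) = −0.5·(-0.174353) − 0.25·(-0.174353) = 0.1308.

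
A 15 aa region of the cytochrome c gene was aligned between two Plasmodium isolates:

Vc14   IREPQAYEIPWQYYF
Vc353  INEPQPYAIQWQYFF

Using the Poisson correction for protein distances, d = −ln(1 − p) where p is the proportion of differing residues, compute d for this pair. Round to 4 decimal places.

The sequences differ at positions 2 (R/N), 6 (A/P), 8 (E/A), 10 (P/Q), 14 (Y/F).
p = 5/15 = 0.333333.
d = −ln(1 − 0.333333) = −ln(0.666667) = 0.4055.

0.4055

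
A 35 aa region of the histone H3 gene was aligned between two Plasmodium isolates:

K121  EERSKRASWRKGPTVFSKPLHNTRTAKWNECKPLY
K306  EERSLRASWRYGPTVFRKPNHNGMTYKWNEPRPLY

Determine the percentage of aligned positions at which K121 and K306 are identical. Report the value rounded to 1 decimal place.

74.3%

Mismatches occur at site 5 (K↔L), site 11 (K↔Y), site 17 (S↔R), site 20 (L↔N), site 23 (T↔G), site 24 (R↔M), site 26 (A↔Y), site 31 (C↔P), site 32 (K↔R).
26 of the 35 sites match, so the percent identity is 26/35 × 100 = 74.3%.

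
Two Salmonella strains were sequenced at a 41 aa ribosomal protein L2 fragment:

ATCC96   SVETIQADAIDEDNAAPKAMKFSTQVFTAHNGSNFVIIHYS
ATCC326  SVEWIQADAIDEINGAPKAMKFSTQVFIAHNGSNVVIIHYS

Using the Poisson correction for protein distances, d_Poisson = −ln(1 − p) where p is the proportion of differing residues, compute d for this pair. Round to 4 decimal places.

0.1301

The sequences differ at positions 4 (T/W), 13 (D/I), 15 (A/G), 28 (T/I), 35 (F/V).
p = 5/41 = 0.121951.
d = −ln(1 − 0.121951) = −ln(0.878049) = 0.1301.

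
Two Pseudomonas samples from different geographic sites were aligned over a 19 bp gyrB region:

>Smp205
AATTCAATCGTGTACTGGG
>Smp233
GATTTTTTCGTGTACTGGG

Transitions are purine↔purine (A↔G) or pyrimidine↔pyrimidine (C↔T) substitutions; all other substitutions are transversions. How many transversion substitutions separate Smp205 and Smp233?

The sequences differ at positions 1 (A/G, transition), 5 (C/T, transition), 6 (A/T, transversion), 7 (A/T, transversion).
Of the 4 differences, 2 transitions and 2 transversions, so the answer is 2.

2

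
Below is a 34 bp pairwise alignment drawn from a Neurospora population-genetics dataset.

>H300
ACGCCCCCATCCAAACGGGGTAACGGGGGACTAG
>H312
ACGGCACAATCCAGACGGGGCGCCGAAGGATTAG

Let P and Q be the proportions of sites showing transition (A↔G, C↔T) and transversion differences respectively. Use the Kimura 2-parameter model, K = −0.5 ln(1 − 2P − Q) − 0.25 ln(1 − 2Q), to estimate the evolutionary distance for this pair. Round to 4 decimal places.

The sequences differ at positions 4 (C/G, transversion), 6 (C/A, transversion), 8 (C/A, transversion), 14 (A/G, transition), 21 (T/C, transition), 22 (A/G, transition), 23 (A/C, transversion), 26 (G/A, transition), 27 (G/A, transition), 31 (C/T, transition).
Of the 10 differences, 6 transitions and 4 transversions over 34 sites: P = 6/34 = 0.176471, Q = 4/34 = 0.117647.
d = −0.5·ln(0.529411) − 0.25·ln(0.764706) = −0.5·(-0.635990) − 0.25·(-0.268264) = 0.3851.

0.3851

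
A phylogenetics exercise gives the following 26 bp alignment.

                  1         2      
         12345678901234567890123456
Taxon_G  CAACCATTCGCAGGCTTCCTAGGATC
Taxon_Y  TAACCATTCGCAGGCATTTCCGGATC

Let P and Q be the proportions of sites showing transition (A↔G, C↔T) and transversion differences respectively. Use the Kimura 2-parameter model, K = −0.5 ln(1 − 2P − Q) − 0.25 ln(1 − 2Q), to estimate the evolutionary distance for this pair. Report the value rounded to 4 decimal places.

0.2845

Differing sites — 1:C/T (Ti); 16:T/A (Tv); 18:C/T (Ti); 19:C/T (Ti); 20:T/C (Ti); 21:A/C (Tv).
Of the 6 differences, 4 transitions and 2 transversions over 26 sites: P = 4/26 = 0.153846, Q = 2/26 = 0.076923.
d = −0.5·ln(0.615385) − 0.25·ln(0.846154) = −0.5·(-0.485507) − 0.25·(-0.167054) = 0.2845.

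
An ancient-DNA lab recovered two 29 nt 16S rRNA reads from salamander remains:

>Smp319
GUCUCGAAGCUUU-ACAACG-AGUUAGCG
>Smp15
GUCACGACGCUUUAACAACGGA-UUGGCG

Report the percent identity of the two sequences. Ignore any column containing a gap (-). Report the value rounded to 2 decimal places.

Excluding the 3 gap columns leaves 26 comparable sites.
Mismatches occur at site 4 (U/A), site 8 (A/C), site 26 (A/G).
23 of the 26 comparable sites match, so the percent identity is 23/26 × 100 = 88.46%.

88.46%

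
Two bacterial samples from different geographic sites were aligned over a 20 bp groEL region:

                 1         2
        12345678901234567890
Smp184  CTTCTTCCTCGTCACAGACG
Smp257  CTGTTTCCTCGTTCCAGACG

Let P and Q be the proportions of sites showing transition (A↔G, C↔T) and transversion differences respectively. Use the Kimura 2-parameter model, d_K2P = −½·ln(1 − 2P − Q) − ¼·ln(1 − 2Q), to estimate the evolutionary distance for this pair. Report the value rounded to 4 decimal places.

Mismatches occur at site 3 (T↔G, transversion), site 4 (C↔T, transition), site 13 (C↔T, transition), site 14 (A↔C, transversion).
Of the 4 differences, 2 transitions and 2 transversions over 20 sites: P = 2/20 = 0.100000, Q = 2/20 = 0.100000.
d = −0.5·ln(0.700000) − 0.25·ln(0.800000) = −0.5·(-0.356675) − 0.25·(-0.223144) = 0.2341.

0.2341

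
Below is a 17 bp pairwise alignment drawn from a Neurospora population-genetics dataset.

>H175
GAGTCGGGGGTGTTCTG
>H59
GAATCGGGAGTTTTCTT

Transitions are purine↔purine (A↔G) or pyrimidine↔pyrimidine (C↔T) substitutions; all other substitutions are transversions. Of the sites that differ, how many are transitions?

Differing sites — 3:G/A (Ti); 9:G/A (Ti); 12:G/T (Tv); 17:G/T (Tv).
Of the 4 differences, 2 transitions and 2 transversions, so the answer is 2.

2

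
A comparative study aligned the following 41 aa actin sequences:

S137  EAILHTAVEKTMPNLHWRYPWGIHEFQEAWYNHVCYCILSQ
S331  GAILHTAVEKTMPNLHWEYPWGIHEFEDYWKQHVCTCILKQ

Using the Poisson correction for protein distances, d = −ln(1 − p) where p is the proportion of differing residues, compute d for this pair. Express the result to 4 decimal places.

The sequences differ at positions 1 (E/G), 18 (R/E), 27 (Q/E), 28 (E/D), 29 (A/Y), 31 (Y/K), 32 (N/Q), 36 (Y/T), 40 (S/K).
p = 9/41 = 0.219512.
d = −ln(1 − 0.219512) = −ln(0.780488) = 0.2478.

0.2478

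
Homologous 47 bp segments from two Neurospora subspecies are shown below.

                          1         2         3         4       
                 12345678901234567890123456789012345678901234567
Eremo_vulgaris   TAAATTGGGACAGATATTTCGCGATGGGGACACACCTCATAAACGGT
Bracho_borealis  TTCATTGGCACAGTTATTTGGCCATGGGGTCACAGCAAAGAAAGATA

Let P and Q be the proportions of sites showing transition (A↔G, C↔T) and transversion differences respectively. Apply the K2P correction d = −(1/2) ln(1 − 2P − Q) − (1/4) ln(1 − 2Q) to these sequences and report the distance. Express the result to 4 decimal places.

0.4345

The sequences differ at positions 2 (A/T, transversion), 3 (A/C, transversion), 9 (G/C, transversion), 14 (A/T, transversion), 20 (C/G, transversion), 23 (G/C, transversion), 30 (A/T, transversion), 35 (C/G, transversion), 37 (T/A, transversion), 38 (C/A, transversion), 40 (T/G, transversion), 44 (C/G, transversion), 45 (G/A, transition), 46 (G/T, transversion), 47 (T/A, transversion).
Of the 15 differences, 1 transition and 14 transversions over 47 sites: P = 1/47 = 0.021277, Q = 14/47 = 0.297872.
d = −0.5·ln(0.659574) − 0.25·ln(0.404256) = −0.5·(-0.416161) − 0.25·(-0.905707) = 0.4345.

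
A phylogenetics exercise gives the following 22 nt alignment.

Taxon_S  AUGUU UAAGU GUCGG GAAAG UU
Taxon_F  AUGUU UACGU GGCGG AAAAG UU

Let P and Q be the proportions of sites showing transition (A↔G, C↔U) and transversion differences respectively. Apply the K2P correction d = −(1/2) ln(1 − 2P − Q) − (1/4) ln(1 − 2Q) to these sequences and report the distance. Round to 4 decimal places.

0.1505

Mismatches occur at site 8 (A/C, transversion), site 12 (U/G, transversion), site 16 (G/A, transition).
Of the 3 differences, 1 transition and 2 transversions over 22 sites: P = 1/22 = 0.045455, Q = 2/22 = 0.090909.
d = −0.5·ln(0.818181) − 0.25·ln(0.818182) = −0.5·(-0.200672) − 0.25·(-0.200670) = 0.1505.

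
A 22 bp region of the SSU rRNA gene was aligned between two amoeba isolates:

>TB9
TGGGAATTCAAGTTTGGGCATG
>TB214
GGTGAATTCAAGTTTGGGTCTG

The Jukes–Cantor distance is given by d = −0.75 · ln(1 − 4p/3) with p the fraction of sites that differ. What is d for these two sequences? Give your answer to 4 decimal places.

Differing sites — 1:T/G; 3:G/T; 19:C/T; 20:A/C.
p = 4/22 = 0.181818.
d = −0.75 · ln(1 − (4/3)·0.181818) = −0.75 · ln(0.757576) = −0.75 · (-0.277631) = 0.2082.

0.2082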